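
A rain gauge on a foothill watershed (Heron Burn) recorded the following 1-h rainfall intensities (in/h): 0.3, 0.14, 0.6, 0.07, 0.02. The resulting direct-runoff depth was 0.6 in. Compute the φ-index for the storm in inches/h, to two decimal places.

Only the 2 blocks with intensity above φ contribute runoff: 0.3, 0.6 in/h.
Σ(I−φ)·Δt = d  ⇒  (0.3+0.6 − 2φ)·1 = 0.6
φ = (0.9000 − 0.6/1) / 2 = 0.15 in/h.

φ ≈ 0.15 in/h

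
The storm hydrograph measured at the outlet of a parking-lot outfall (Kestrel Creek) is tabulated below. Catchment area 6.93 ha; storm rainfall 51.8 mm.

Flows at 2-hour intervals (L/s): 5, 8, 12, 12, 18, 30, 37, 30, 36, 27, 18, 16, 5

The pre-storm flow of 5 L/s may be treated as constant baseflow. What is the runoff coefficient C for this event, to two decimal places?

C ≈ 0.38

ΣQ_DR = 189.0 L/s; V = ΣQ_DR·Δt = 1.361 × 10^6 L.
Runoff depth d = V / A = 19.64 mm.
C = d / P = 19.64 / 51.8 = 0.38.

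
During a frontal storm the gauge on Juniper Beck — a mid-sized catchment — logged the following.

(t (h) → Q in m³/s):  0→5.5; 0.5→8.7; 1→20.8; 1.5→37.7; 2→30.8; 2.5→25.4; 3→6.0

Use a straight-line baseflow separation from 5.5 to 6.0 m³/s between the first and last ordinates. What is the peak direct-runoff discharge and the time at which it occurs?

Q_p = 31.95 m³/s at t = 1.5 h

Subtracting baseflow gives direct-runoff ordinates: 0.00, 3.12, 15.13, 31.95, 24.97, 19.48, 0.00 m³/s.
The maximum is 31.95 m³/s, occurring at the reading for t = 1.5 h.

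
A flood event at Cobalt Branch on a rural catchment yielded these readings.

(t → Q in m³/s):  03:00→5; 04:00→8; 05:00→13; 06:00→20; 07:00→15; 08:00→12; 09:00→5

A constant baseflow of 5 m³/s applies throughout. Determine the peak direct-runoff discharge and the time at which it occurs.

Subtracting baseflow gives direct-runoff ordinates: 0.0, 3.0, 8.0, 15.0, 10.0, 7.0, 0.0 m³/s.
The maximum is 15.0 m³/s, occurring at the reading for t = 06:00.

Q_p = 15.0 m³/s at t = 06:00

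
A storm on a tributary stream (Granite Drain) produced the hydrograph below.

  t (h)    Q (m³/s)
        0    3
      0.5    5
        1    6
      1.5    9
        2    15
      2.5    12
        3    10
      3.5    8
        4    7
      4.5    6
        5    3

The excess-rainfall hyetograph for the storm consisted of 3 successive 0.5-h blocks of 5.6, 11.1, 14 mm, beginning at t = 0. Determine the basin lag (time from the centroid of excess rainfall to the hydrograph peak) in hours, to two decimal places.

Centroid of excess rainfall: t_c = Σ P_i·t̄_i / ΣP_i = 0.8868 h (block centres at 0.25, 0.75, 1.25 h).
Hydrograph peak occurs at t = 2 h, so basin lag t_L = 2 − 0.8868 = 1.11 h.

t_L ≈ 1.11 h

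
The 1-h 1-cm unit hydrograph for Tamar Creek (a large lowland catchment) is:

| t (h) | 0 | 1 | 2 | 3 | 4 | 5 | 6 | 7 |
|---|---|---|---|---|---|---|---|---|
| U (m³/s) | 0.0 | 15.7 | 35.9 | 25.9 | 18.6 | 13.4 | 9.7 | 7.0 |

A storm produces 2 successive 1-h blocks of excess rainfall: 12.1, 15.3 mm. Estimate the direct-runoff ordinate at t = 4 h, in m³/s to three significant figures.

By discrete convolution, Q_j = Σ (P_i / 10 mm) · U_{j−i}.
At t = 4 h (j=4): Q = (12.1/10)·18.6 + (15.3/10)·25.9 = 62.1 m³/s.

Q ≈ 62.1 m³/s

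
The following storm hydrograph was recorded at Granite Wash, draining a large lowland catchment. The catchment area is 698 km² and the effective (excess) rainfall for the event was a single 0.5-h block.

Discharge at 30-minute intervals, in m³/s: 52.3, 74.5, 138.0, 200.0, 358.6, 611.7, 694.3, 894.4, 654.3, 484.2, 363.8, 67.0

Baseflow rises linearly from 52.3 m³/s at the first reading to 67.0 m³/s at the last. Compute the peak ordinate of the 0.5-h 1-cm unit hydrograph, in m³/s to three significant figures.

U_p ≈ 833 m³/s

Direct runoff: 0.00, 20.86, 83.03, 143.69, 300.95, 552.72, 633.98, 832.75, 591.31, 419.87, 298.14, 0.00 m³/s; ΣQ_DR = 3877 m³/s, peak = 832.75 m³/s.
Runoff depth d = ΣQ_DR·Δt / A = 3877 × 1800 / (698 km²) = 9.999 mm.
The 1-cm UH is the DRH scaled by (10 mm)/d, so U_p = 832.75 × 10/9.999 = 833 m³/s.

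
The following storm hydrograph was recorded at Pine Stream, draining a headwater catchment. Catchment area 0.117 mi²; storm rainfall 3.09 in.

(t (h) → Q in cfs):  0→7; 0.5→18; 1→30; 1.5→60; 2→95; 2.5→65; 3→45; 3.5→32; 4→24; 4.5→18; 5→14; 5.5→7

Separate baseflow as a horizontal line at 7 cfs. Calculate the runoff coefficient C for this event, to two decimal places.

C ≈ 0.71

ΣQ_DR = 331.0 cfs; V = ΣQ_DR·Δt = 5.958 × 10^5 ft³.
Runoff depth d = V / A = 2.192 in.
C = d / P = 2.192 / 3.09 = 0.71.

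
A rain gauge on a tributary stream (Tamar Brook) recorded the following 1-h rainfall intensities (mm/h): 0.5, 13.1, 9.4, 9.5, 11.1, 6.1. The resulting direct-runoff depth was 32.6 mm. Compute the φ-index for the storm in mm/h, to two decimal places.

Only the 5 blocks with intensity above φ contribute runoff: 13.1, 9.4, 9.5, 11.1, 6.1 mm/h.
Σ(I−φ)·Δt = d  ⇒  (13.1+9.4+9.5+11.1+6.1 − 5φ)·1 = 32.6
φ = (49.20 − 32.6/1) / 5 = 3.32 mm/h.

φ ≈ 3.32 mm/h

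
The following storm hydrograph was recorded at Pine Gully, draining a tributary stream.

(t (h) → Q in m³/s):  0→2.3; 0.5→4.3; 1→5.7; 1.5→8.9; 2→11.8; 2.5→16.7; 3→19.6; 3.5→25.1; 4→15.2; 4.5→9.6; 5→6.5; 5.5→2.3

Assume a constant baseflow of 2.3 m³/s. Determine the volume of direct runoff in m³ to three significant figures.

V ≈ 1.81 × 10^5 m³

Direct-runoff ordinates (Q − Q_b): 0.0, 2.0, 3.4, 6.6, 9.5, 14.4, 17.3, 22.8, 12.9, 7.3, 4.2, 0.0 m³/s.
ΣQ_DR = 100.4 m³/s.
With Δt = 0.5 h = 1800 s, V = ΣQ_DR · Δt = 100.4 × 1800 = 1.81 × 10^5 m³.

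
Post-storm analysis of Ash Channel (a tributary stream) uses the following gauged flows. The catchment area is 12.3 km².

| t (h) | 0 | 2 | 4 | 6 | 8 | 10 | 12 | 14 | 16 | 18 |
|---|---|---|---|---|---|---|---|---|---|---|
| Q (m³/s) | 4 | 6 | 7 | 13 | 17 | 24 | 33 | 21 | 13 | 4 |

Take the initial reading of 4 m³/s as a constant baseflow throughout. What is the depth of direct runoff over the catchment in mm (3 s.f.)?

Direct runoff: 0.0, 2.0, 3.0, 9.0, 13.0, 20.0, 29.0, 17.0, 9.0, 0.0 m³/s; ΣQ_DR = 102.0 m³/s.
V = ΣQ_DR · Δt = 102.0 × 7200 s = 7.344 × 10^5 m³.
Over A = 12.3 km², depth = V / A = 59.7 mm.

d ≈ 59.7 mm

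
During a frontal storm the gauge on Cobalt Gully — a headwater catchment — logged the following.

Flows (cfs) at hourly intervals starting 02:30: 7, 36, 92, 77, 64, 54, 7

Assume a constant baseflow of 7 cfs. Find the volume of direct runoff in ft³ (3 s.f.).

V ≈ 1.04 × 10^6 ft³

Direct-runoff ordinates (Q − Q_b): 0.0, 29.0, 85.0, 70.0, 57.0, 47.0, 0.0 cfs.
ΣQ_DR = 288.0 cfs.
With Δt = 1 h = 3600 s, V = ΣQ_DR · Δt = 288.0 × 3600 = 1.04 × 10^6 ft³.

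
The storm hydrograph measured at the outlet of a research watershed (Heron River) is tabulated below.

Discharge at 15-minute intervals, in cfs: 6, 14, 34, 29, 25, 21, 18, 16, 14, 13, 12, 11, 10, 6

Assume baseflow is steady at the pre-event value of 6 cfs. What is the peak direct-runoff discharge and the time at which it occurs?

Subtracting baseflow gives direct-runoff ordinates: 0.0, 8.0, 28.0, 23.0, 19.0, 15.0, 12.0, 10.0, 8.0, 7.0, 6.0, 5.0, 4.0, 0.0 cfs.
The maximum is 28.0 cfs, occurring at the reading for t = 0.5 h.

Q_p = 28.0 cfs at t = 0.5 h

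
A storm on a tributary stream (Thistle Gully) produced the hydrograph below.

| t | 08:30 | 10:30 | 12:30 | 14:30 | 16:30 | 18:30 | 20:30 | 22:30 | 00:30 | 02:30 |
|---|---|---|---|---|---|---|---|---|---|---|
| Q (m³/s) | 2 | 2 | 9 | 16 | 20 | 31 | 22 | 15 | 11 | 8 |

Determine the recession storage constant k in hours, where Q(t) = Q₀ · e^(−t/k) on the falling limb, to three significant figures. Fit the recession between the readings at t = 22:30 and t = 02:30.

k ≈ 6.36 h

On the falling limb, Q drops from 15 to 8 m³/s between t = 22:30 and t = 02:30 (Δt = 4 h).
k = −Δt / ln(Q₂/Q₁) = −4 / ln(8/15) = 6.36 h.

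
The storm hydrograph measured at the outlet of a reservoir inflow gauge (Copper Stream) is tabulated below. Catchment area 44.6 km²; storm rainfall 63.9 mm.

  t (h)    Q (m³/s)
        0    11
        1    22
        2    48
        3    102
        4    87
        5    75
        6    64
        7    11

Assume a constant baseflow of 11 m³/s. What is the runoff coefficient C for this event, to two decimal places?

ΣQ_DR = 332.0 m³/s; V = ΣQ_DR·Δt = 1.195 × 10^6 m³.
Runoff depth d = V / A = 26.80 mm.
C = d / P = 26.80 / 63.9 = 0.42.

C ≈ 0.42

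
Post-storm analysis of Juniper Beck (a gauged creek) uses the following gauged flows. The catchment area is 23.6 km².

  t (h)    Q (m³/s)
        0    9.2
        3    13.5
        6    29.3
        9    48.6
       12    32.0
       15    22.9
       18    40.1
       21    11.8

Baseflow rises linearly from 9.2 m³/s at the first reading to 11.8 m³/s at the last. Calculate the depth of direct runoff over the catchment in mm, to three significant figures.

Direct runoff: 0.00, 3.93, 19.36, 38.29, 21.31, 11.84, 28.67, 0.00 m³/s; ΣQ_DR = 123.4 m³/s.
V = ΣQ_DR · Δt = 123.4 × 10800 s = 1.333 × 10^6 m³.
Over A = 23.6 km², depth = V / A = 56.5 mm.

d ≈ 56.5 mm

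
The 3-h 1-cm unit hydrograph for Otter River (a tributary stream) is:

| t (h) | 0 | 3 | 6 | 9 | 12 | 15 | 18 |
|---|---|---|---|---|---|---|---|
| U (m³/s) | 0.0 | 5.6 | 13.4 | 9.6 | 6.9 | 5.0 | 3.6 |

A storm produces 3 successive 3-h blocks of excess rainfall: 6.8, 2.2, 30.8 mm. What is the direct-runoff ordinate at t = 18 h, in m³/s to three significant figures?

By discrete convolution, Q_j = Σ (P_i / 10 mm) · U_{j−i}.
At t = 18 h (j=6): Q = (6.8/10)·3.6 + (2.2/10)·5.0 + (30.8/10)·6.9 = 24.8 m³/s.

Q ≈ 24.8 m³/s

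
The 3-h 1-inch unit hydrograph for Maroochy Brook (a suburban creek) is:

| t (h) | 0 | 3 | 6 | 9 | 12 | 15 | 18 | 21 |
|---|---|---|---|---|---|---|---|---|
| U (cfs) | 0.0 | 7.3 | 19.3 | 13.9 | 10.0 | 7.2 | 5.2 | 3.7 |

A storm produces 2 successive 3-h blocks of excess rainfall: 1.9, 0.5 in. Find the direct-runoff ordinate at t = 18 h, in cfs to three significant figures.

By discrete convolution, Q_j = Σ (P_i / 1 in) · U_{j−i}.
At t = 18 h (j=6): Q = (1.9/1)·5.2 + (0.5/1)·7.2 = 13.5 cfs.

Q ≈ 13.5 cfs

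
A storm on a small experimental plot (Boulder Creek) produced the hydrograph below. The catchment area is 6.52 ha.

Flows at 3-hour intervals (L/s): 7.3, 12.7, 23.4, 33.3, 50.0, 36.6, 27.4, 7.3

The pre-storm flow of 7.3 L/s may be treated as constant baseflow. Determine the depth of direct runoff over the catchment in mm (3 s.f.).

d ≈ 23.1 mm

Direct runoff: 0.0, 5.4, 16.1, 26.0, 42.7, 29.3, 20.1, 0.0 L/s; ΣQ_DR = 139.6 L/s.
V = ΣQ_DR · Δt = 139.6 × 10800 s = 1.508 × 10^6 L.
Over A = 6.52 ha, depth = V / A = 23.1 mm.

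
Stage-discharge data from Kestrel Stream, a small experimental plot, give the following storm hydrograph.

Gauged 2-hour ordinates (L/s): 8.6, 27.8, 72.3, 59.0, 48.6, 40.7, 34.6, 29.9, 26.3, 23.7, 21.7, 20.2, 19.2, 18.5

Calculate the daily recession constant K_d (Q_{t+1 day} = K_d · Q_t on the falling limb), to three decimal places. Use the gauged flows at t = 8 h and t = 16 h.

Between t = 8 h and t = 16 h the flow falls from 48.6 to 26.3 L/s over 4×2 h = 8 h.
Per-interval ratio K = (26.3/48.6)^(1/4) = 0.8577; K_d = K^(24/2) = 0.158.

K_d ≈ 0.158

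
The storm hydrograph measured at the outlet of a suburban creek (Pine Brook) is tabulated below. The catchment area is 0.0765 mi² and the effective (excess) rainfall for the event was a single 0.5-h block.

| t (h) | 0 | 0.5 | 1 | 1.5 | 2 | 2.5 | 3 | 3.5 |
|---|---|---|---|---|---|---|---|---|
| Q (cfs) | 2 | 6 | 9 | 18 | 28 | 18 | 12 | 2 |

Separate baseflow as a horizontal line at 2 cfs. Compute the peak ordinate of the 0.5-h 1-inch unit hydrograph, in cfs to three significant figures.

Direct runoff: 0.0, 4.0, 7.0, 16.0, 26.0, 16.0, 10.0, 0.0 cfs; ΣQ_DR = 79.00 cfs, peak = 26.0 cfs.
Runoff depth d = ΣQ_DR·Δt / A = 79.00 × 1800 / (0.0765 mi²) = 0.8001 in.
The 1-inch UH is the DRH scaled by (1 in)/d, so U_p = 26.0 × 1/0.8001 = 32.5 cfs.

U_p ≈ 32.5 cfs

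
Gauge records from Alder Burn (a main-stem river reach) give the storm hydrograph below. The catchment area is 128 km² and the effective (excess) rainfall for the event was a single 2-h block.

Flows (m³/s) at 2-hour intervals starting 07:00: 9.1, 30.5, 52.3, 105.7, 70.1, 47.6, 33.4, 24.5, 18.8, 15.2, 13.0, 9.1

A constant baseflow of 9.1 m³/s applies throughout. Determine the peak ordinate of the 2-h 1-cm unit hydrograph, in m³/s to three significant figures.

U_p ≈ 53.6 m³/s

Direct runoff: 0.0, 21.4, 43.2, 96.6, 61.0, 38.5, 24.3, 15.4, 9.7, 6.1, 3.9, 0.0 m³/s; ΣQ_DR = 320.1 m³/s, peak = 96.6 m³/s.
Runoff depth d = ΣQ_DR·Δt / A = 320.1 × 7200 / (128 km²) = 18.01 mm.
The 1-cm UH is the DRH scaled by (10 mm)/d, so U_p = 96.6 × 10/18.01 = 53.6 m³/s.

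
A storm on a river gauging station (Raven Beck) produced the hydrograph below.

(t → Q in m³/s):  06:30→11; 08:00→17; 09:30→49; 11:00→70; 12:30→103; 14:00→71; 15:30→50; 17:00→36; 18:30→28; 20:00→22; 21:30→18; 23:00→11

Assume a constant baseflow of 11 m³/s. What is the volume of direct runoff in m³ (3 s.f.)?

V ≈ 1.91 × 10^6 m³

Direct-runoff ordinates (Q − Q_b): 0.0, 6.0, 38.0, 59.0, 92.0, 60.0, 39.0, 25.0, 17.0, 11.0, 7.0, 0.0 m³/s.
ΣQ_DR = 354.0 m³/s.
With Δt = 1.5 h = 5400 s, V = ΣQ_DR · Δt = 354.0 × 5400 = 1.91 × 10^6 m³.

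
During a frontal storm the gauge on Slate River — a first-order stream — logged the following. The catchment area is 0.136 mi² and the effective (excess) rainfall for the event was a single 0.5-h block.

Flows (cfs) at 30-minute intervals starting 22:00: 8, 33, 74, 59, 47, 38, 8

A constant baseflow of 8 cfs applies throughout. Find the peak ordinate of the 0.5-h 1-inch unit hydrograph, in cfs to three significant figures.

U_p ≈ 54.9 cfs

Direct runoff: 0.0, 25.0, 66.0, 51.0, 39.0, 30.0, 0.0 cfs; ΣQ_DR = 211.0 cfs, peak = 66.0 cfs.
Runoff depth d = ΣQ_DR·Δt / A = 211.0 × 1800 / (0.136 mi²) = 1.202 in.
The 1-inch UH is the DRH scaled by (1 in)/d, so U_p = 66.0 × 1/1.202 = 54.9 cfs.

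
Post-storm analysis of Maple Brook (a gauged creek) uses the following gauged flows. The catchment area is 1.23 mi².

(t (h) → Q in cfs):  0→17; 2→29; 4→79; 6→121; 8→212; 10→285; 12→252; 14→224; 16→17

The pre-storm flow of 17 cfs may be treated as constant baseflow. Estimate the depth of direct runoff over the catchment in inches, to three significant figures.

d ≈ 2.73 in

Direct runoff: 0.0, 12.0, 62.0, 104.0, 195.0, 268.0, 235.0, 207.0, 0.0 cfs; ΣQ_DR = 1083 cfs.
V = ΣQ_DR · Δt = 1083 × 7200 s = 7.798 × 10^6 ft³.
Over A = 1.23 mi², depth = V / A = 2.73 in.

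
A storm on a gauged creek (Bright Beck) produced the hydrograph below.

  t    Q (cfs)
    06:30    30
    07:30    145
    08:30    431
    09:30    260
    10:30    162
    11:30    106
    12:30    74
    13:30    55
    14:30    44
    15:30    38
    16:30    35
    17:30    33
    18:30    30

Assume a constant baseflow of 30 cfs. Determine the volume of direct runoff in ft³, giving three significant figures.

Direct-runoff ordinates (Q − Q_b): 0.0, 115.0, 401.0, 230.0, 132.0, 76.0, 44.0, 25.0, 14.0, 8.0, 5.0, 3.0, 0.0 cfs.
ΣQ_DR = 1053 cfs.
With Δt = 1 h = 3600 s, V = ΣQ_DR · Δt = 1053 × 3600 = 3.79 × 10^6 ft³.

V ≈ 3.79 × 10^6 ft³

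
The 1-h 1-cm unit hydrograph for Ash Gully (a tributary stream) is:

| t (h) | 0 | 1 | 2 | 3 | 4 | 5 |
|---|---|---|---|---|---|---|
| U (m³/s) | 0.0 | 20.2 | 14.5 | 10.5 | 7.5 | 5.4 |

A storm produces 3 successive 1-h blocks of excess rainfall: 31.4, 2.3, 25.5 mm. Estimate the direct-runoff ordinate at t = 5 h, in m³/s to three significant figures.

Q ≈ 45.5 m³/s

By discrete convolution, Q_j = Σ (P_i / 10 mm) · U_{j−i}.
At t = 5 h (j=5): Q = (31.4/10)·5.4 + (2.3/10)·7.5 + (25.5/10)·10.5 = 45.5 m³/s.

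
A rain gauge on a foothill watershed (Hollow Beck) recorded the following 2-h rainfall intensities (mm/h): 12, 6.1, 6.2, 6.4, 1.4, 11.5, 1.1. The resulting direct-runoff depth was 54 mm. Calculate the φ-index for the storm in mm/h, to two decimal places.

Only the 5 blocks with intensity above φ contribute runoff: 12, 6.1, 6.2, 6.4, 11.5 mm/h.
Σ(I−φ)·Δt = d  ⇒  (12+6.1+6.2+6.4+11.5 − 5φ)·2 = 54
φ = (42.20 − 54/2) / 5 = 3.04 mm/h.

φ ≈ 3.04 mm/h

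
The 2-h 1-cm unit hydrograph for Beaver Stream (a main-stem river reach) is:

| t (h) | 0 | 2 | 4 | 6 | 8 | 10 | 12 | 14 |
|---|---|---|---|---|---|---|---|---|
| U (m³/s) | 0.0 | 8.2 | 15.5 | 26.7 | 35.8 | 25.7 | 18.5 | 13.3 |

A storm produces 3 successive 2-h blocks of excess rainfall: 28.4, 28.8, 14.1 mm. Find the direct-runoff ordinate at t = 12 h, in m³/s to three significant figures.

By discrete convolution, Q_j = Σ (P_i / 10 mm) · U_{j−i}.
At t = 12 h (j=6): Q = (28.4/10)·18.5 + (28.8/10)·25.7 + (14.1/10)·35.8 = 177 m³/s.

Q ≈ 177 m³/s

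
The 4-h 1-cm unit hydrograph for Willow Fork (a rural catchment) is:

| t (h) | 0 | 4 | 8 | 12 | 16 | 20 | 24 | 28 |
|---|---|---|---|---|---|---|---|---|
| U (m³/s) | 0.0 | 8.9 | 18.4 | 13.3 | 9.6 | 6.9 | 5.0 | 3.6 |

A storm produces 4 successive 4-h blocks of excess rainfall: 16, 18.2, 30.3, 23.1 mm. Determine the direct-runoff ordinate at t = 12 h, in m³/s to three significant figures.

Q ≈ 81.7 m³/s

By discrete convolution, Q_j = Σ (P_i / 10 mm) · U_{j−i}.
At t = 12 h (j=3): Q = (16/10)·13.3 + (18.2/10)·18.4 + (30.3/10)·8.9 + (23.1/10)·0.0 = 81.7 m³/s.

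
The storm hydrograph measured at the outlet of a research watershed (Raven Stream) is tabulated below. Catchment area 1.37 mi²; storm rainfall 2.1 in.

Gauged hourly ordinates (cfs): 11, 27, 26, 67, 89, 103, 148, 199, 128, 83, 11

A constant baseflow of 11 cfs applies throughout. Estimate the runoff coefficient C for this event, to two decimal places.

C ≈ 0.42

ΣQ_DR = 771.0 cfs; V = ΣQ_DR·Δt = 2.776 × 10^6 ft³.
Runoff depth d = V / A = 0.8721 in.
C = d / P = 0.8721 / 2.1 = 0.42.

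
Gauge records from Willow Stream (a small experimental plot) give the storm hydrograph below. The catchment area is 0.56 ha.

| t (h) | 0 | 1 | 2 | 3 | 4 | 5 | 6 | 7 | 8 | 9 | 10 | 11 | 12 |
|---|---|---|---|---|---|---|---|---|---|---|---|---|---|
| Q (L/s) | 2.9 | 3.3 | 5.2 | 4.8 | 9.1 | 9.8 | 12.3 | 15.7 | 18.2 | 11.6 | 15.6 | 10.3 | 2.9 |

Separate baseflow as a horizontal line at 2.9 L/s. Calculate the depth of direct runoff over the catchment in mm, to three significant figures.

d ≈ 54.0 mm

Direct runoff: 0.0, 0.4, 2.3, 1.9, 6.2, 6.9, 9.4, 12.8, 15.3, 8.7, 12.7, 7.4, 0.0 L/s; ΣQ_DR = 84.00 L/s.
V = ΣQ_DR · Δt = 84.00 × 3600 s = 3.024 × 10^5 L.
Over A = 0.56 ha, depth = V / A = 54.0 mm.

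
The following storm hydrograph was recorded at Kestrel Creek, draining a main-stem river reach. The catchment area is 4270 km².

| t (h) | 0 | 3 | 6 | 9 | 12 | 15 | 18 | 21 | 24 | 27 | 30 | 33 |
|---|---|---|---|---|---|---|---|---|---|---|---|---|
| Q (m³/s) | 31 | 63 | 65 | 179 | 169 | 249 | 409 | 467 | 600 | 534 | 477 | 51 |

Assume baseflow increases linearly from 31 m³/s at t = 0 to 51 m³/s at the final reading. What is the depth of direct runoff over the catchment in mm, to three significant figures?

d ≈ 7.09 mm

Direct runoff: 0.00, 30.18, 30.36, 142.55, 130.73, 208.91, 367.09, 423.27, 554.45, 486.64, 427.82, 0.00 m³/s; ΣQ_DR = 2802 m³/s.
V = ΣQ_DR · Δt = 2802 × 10800 s = 3.026 × 10^7 m³.
Over A = 4270 km², depth = V / A = 7.09 mm.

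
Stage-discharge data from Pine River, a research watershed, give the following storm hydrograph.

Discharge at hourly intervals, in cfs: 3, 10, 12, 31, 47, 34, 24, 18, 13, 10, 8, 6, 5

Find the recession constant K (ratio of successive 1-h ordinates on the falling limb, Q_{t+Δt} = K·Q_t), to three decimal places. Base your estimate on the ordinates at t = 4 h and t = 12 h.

Using the recession-limb readings at t = 4 h and t = 12 h: Q falls from 47 to 5 cfs over 8 intervals.
K = (Q₂/Q₁)^(1/8) = (5/47)^(1/8) = 0.756.

K ≈ 0.756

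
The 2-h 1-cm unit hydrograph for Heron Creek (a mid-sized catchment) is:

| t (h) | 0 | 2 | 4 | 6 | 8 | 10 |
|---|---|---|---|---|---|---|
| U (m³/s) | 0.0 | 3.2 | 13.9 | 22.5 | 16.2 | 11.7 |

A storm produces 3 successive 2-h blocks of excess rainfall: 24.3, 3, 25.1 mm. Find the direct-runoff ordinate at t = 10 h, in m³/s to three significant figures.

By discrete convolution, Q_j = Σ (P_i / 10 mm) · U_{j−i}.
At t = 10 h (j=5): Q = (24.3/10)·11.7 + (3/10)·16.2 + (25.1/10)·22.5 = 89.8 m³/s.

Q ≈ 89.8 m³/s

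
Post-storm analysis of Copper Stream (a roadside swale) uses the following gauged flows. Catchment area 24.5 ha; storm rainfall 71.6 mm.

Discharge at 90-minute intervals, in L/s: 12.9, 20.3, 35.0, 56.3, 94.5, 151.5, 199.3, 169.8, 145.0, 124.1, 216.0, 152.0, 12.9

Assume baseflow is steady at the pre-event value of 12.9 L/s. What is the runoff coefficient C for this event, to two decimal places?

ΣQ_DR = 1222 L/s; V = ΣQ_DR·Δt = 6.598 × 10^6 L.
Runoff depth d = V / A = 26.93 mm.
C = d / P = 26.93 / 71.6 = 0.38.

C ≈ 0.38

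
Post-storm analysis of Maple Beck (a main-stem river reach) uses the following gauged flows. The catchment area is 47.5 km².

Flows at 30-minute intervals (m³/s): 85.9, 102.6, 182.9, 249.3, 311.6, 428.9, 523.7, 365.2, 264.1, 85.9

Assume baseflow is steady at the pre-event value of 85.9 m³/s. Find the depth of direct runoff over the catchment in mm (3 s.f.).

Direct runoff: 0.0, 16.7, 97.0, 163.4, 225.7, 343.0, 437.8, 279.3, 178.2, 0.0 m³/s; ΣQ_DR = 1741 m³/s.
V = ΣQ_DR · Δt = 1741 × 1800 s = 3.134 × 10^6 m³.
Over A = 47.5 km², depth = V / A = 66.0 mm.

d ≈ 66.0 mm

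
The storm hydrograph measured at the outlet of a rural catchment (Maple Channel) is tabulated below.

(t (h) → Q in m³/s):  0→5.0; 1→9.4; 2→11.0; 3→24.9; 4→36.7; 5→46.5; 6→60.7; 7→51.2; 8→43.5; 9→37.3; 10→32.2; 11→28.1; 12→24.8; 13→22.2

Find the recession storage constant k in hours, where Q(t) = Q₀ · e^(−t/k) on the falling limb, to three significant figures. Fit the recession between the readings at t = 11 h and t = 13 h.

On the falling limb, Q drops from 28.1 to 22.2 m³/s between t = 11 h and t = 13 h (Δt = 2 h).
k = −Δt / ln(Q₂/Q₁) = −2 / ln(22.2/28.1) = 8.49 h.

k ≈ 8.49 h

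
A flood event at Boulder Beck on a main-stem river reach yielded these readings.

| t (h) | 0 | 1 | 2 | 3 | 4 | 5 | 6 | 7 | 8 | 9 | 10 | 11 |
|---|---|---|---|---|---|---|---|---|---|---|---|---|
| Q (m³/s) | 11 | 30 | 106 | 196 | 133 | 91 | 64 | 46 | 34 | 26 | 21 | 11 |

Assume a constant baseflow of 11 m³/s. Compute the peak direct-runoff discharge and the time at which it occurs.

Q_p = 185.0 m³/s at t = 3 h

Subtracting baseflow gives direct-runoff ordinates: 0.0, 19.0, 95.0, 185.0, 122.0, 80.0, 53.0, 35.0, 23.0, 15.0, 10.0, 0.0 m³/s.
The maximum is 185.0 m³/s, occurring at the reading for t = 3 h.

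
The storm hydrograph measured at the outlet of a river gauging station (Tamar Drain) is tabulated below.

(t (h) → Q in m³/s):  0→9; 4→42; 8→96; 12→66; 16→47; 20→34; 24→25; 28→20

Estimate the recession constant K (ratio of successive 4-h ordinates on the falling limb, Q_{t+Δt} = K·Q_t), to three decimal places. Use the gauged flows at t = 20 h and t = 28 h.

K ≈ 0.767

Using the recession-limb readings at t = 20 h and t = 28 h: Q falls from 34 to 20 m³/s over 2 intervals.
K = (Q₂/Q₁)^(1/2) = (20/34)^(1/2) = 0.767.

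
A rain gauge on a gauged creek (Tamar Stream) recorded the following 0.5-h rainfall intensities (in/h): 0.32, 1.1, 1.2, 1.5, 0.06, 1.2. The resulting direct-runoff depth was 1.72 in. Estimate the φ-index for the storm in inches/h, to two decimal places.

Only the 4 blocks with intensity above φ contribute runoff: 1.1, 1.2, 1.5, 1.2 in/h.
Σ(I−φ)·Δt = d  ⇒  (1.1+1.2+1.5+1.2 − 4φ)·0.5 = 1.72
φ = (5.000 − 1.72/0.5) / 4 = 0.39 in/h.

φ ≈ 0.39 in/h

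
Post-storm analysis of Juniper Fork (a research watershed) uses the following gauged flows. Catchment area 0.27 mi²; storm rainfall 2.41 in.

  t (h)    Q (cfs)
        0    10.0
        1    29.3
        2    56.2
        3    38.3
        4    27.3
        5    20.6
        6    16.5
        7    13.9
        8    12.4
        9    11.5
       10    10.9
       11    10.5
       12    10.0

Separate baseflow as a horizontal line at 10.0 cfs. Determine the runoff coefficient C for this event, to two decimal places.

C ≈ 0.33

ΣQ_DR = 137.4 cfs; V = ΣQ_DR·Δt = 4.946 × 10^5 ft³.
Runoff depth d = V / A = 0.7886 in.
C = d / P = 0.7886 / 2.41 = 0.33.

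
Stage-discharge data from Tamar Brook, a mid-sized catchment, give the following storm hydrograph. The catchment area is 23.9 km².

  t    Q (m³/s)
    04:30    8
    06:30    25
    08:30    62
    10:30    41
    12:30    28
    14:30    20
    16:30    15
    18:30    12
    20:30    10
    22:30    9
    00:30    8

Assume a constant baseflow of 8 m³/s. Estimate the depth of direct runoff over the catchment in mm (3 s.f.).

d ≈ 45.2 mm

Direct runoff: 0.0, 17.0, 54.0, 33.0, 20.0, 12.0, 7.0, 4.0, 2.0, 1.0, 0.0 m³/s; ΣQ_DR = 150.0 m³/s.
V = ΣQ_DR · Δt = 150.0 × 7200 s = 1.080 × 10^6 m³.
Over A = 23.9 km², depth = V / A = 45.2 mm.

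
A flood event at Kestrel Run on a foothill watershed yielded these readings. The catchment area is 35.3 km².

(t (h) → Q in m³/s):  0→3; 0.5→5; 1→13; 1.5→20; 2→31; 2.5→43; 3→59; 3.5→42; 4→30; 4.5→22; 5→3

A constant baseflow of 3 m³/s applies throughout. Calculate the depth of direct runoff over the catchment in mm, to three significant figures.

Direct runoff: 0.0, 2.0, 10.0, 17.0, 28.0, 40.0, 56.0, 39.0, 27.0, 19.0, 0.0 m³/s; ΣQ_DR = 238.0 m³/s.
V = ΣQ_DR · Δt = 238.0 × 1800 s = 4.284 × 10^5 m³.
Over A = 35.3 km², depth = V / A = 12.1 mm.

d ≈ 12.1 mm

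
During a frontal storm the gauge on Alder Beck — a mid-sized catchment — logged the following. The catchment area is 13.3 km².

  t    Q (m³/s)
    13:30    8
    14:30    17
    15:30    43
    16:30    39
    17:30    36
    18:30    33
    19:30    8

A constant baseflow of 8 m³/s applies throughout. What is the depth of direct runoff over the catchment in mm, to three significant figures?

Direct runoff: 0.0, 9.0, 35.0, 31.0, 28.0, 25.0, 0.0 m³/s; ΣQ_DR = 128.0 m³/s.
V = ΣQ_DR · Δt = 128.0 × 3600 s = 4.608 × 10^5 m³.
Over A = 13.3 km², depth = V / A = 34.6 mm.

d ≈ 34.6 mm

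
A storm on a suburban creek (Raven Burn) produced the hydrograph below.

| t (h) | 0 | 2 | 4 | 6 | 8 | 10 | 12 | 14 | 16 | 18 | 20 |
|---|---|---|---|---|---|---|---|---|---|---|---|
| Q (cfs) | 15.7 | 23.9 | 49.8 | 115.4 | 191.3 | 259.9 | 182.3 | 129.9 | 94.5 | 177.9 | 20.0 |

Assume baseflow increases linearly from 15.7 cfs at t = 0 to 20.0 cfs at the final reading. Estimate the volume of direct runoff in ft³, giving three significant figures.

V ≈ 7.66 × 10^6 ft³

Direct-runoff ordinates (Q − Q_b): 0.00, 7.77, 33.24, 98.41, 173.88, 242.05, 164.02, 111.19, 75.36, 158.33, 0.00 cfs.
ΣQ_DR = 1064 cfs.
With Δt = 2 h = 7200 s, V = ΣQ_DR · Δt = 1064 × 7200 = 7.66 × 10^6 ft³.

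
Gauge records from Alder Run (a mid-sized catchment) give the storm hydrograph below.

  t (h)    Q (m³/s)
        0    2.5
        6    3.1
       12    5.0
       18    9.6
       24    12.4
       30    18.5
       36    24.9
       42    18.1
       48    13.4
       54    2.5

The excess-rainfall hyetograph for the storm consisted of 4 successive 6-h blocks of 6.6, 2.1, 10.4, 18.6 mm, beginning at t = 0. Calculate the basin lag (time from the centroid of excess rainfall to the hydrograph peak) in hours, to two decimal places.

Centroid of excess rainfall: t_c = Σ P_i·t̄_i / ΣP_i = 15.5252 h (block centres at 3, 9, 15, 21 h).
Hydrograph peak occurs at t = 36 h, so basin lag t_L = 36 − 15.5252 = 20.47 h.

t_L ≈ 20.47 h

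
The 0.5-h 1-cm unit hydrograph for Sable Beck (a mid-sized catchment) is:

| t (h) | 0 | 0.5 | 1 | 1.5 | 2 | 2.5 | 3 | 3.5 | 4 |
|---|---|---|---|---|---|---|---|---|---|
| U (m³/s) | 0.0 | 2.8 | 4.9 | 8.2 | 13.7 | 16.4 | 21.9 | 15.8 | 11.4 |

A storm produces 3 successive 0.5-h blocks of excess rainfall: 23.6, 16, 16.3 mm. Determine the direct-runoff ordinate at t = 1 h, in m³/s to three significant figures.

By discrete convolution, Q_j = Σ (P_i / 10 mm) · U_{j−i}.
At t = 1 h (j=2): Q = (23.6/10)·4.9 + (16/10)·2.8 + (16.3/10)·0.0 = 16.0 m³/s.

Q ≈ 16.0 m³/s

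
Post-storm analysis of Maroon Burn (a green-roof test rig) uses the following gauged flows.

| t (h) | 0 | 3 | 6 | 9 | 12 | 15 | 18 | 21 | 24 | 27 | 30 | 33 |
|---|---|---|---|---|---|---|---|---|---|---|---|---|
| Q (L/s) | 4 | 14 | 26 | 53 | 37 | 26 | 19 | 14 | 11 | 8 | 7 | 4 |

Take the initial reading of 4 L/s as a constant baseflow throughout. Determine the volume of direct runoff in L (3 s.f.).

V ≈ 1.89 × 10^6 L

Direct-runoff ordinates (Q − Q_b): 0.0, 10.0, 22.0, 49.0, 33.0, 22.0, 15.0, 10.0, 7.0, 4.0, 3.0, 0.0 L/s.
ΣQ_DR = 175.0 L/s.
With Δt = 3 h = 10800 s, V = ΣQ_DR · Δt = 175.0 × 10800 = 1.89 × 10^6 L.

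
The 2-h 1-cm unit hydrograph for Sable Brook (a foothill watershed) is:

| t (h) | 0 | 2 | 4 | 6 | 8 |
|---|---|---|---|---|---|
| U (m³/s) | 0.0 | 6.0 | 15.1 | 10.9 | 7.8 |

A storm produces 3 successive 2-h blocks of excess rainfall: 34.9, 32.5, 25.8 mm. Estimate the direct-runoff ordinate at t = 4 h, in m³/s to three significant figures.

By discrete convolution, Q_j = Σ (P_i / 10 mm) · U_{j−i}.
At t = 4 h (j=2): Q = (34.9/10)·15.1 + (32.5/10)·6.0 + (25.8/10)·0.0 = 72.2 m³/s.

Q ≈ 72.2 m³/s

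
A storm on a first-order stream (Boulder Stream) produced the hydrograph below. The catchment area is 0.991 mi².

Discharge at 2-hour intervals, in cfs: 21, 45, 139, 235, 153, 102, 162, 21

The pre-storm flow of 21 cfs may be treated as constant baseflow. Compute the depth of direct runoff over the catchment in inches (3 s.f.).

d ≈ 2.22 in

Direct runoff: 0.0, 24.0, 118.0, 214.0, 132.0, 81.0, 141.0, 0.0 cfs; ΣQ_DR = 710.0 cfs.
V = ΣQ_DR · Δt = 710.0 × 7200 s = 5.112 × 10^6 ft³.
Over A = 0.991 mi², depth = V / A = 2.22 in.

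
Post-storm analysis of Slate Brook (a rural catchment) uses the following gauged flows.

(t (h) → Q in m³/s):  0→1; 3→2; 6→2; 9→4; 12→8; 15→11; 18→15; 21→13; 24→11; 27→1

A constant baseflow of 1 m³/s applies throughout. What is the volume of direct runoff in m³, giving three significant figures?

V ≈ 6.26 × 10^5 m³

Direct-runoff ordinates (Q − Q_b): 0.0, 1.0, 1.0, 3.0, 7.0, 10.0, 14.0, 12.0, 10.0, 0.0 m³/s.
ΣQ_DR = 58.00 m³/s.
With Δt = 3 h = 10800 s, V = ΣQ_DR · Δt = 58.00 × 10800 = 6.26 × 10^5 m³.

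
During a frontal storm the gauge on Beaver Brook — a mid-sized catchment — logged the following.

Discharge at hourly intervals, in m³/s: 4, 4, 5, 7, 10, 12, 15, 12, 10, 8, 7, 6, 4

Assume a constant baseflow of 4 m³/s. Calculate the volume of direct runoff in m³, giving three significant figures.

V ≈ 1.87 × 10^5 m³

Direct-runoff ordinates (Q − Q_b): 0.0, 0.0, 1.0, 3.0, 6.0, 8.0, 11.0, 8.0, 6.0, 4.0, 3.0, 2.0, 0.0 m³/s.
ΣQ_DR = 52.00 m³/s.
With Δt = 1 h = 3600 s, V = ΣQ_DR · Δt = 52.00 × 3600 = 1.87 × 10^5 m³.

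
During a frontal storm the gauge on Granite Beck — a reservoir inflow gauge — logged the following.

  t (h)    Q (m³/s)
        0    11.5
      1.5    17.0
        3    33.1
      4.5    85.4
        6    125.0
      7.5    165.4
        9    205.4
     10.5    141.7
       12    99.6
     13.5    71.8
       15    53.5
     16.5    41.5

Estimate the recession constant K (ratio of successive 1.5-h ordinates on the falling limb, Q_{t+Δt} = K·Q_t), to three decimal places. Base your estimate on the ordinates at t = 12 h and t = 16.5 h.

K ≈ 0.747

Using the recession-limb readings at t = 12 h and t = 16.5 h: Q falls from 99.6 to 41.5 m³/s over 3 intervals.
K = (Q₂/Q₁)^(1/3) = (41.5/99.6)^(1/3) = 0.747.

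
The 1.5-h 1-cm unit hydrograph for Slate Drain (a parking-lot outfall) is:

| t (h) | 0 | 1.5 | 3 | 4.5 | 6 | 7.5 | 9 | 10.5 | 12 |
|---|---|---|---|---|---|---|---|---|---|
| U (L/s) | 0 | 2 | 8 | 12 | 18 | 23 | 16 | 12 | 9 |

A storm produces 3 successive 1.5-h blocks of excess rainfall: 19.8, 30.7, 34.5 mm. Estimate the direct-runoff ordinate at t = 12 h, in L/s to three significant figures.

Q ≈ 110 L/s

By discrete convolution, Q_j = Σ (P_i / 10 mm) · U_{j−i}.
At t = 12 h (j=8): Q = (19.8/10)·9 + (30.7/10)·12 + (34.5/10)·16 = 110 L/s.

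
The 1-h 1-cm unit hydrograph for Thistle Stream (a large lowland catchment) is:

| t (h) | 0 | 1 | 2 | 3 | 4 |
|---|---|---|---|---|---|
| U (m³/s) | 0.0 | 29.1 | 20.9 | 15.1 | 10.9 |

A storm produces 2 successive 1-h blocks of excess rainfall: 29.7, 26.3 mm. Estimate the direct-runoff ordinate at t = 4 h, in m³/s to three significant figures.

Q ≈ 72.1 m³/s

By discrete convolution, Q_j = Σ (P_i / 10 mm) · U_{j−i}.
At t = 4 h (j=4): Q = (29.7/10)·10.9 + (26.3/10)·15.1 = 72.1 m³/s.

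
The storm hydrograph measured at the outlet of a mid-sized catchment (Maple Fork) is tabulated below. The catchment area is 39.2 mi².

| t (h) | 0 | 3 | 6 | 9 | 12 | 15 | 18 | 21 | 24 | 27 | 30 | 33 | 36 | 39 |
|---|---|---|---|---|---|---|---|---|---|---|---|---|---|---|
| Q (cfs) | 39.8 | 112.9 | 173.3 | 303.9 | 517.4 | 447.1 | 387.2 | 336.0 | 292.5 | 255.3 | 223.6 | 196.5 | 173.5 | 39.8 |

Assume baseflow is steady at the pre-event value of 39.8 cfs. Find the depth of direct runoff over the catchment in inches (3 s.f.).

Direct runoff: 0.0, 73.1, 133.5, 264.1, 477.6, 407.3, 347.4, 296.2, 252.7, 215.5, 183.8, 156.7, 133.7, 0.0 cfs; ΣQ_DR = 2942 cfs.
V = ΣQ_DR · Δt = 2942 × 10800 s = 3.177 × 10^7 ft³.
Over A = 39.2 mi², depth = V / A = 0.349 in.

d ≈ 0.349 in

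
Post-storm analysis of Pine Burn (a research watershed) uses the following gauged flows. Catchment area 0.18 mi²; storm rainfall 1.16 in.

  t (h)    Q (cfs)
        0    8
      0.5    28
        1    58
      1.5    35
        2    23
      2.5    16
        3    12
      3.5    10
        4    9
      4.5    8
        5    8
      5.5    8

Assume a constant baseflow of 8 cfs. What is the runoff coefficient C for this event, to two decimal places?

ΣQ_DR = 127.0 cfs; V = ΣQ_DR·Δt = 2.286 × 10^5 ft³.
Runoff depth d = V / A = 0.5467 in.
C = d / P = 0.5467 / 1.16 = 0.47.

C ≈ 0.47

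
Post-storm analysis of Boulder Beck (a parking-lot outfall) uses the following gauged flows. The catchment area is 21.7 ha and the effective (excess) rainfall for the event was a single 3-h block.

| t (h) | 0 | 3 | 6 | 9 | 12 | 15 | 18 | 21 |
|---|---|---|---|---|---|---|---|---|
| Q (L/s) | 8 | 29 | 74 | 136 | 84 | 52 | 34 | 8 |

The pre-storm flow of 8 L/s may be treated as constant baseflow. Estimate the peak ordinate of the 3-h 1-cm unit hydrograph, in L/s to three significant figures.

Direct runoff: 0.0, 21.0, 66.0, 128.0, 76.0, 44.0, 26.0, 0.0 L/s; ΣQ_DR = 361.0 L/s, peak = 128.0 L/s.
Runoff depth d = ΣQ_DR·Δt / A = 361.0 × 10800 / (21.7 ha) = 17.97 mm.
The 1-cm UH is the DRH scaled by (10 mm)/d, so U_p = 128.0 × 10/17.97 = 71.2 L/s.

U_p ≈ 71.2 L/s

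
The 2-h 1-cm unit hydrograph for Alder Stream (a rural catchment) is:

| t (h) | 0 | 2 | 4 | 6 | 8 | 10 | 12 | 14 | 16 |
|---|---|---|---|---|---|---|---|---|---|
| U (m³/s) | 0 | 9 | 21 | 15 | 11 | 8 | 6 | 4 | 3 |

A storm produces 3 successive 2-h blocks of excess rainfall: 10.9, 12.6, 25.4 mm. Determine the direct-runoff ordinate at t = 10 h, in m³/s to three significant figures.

By discrete convolution, Q_j = Σ (P_i / 10 mm) · U_{j−i}.
At t = 10 h (j=5): Q = (10.9/10)·8 + (12.6/10)·11 + (25.4/10)·15 = 60.7 m³/s.

Q ≈ 60.7 m³/s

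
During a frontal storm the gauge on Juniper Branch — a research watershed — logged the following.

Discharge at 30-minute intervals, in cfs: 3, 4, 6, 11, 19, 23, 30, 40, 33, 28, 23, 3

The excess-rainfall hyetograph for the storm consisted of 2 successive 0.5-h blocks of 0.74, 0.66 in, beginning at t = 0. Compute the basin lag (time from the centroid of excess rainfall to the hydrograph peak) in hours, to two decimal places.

Centroid of excess rainfall: t_c = Σ P_i·t̄_i / ΣP_i = 0.4857 h (block centres at 0.25, 0.75 h).
Hydrograph peak occurs at t = 3.5 h, so basin lag t_L = 3.5 − 0.4857 = 3.01 h.

t_L ≈ 3.01 h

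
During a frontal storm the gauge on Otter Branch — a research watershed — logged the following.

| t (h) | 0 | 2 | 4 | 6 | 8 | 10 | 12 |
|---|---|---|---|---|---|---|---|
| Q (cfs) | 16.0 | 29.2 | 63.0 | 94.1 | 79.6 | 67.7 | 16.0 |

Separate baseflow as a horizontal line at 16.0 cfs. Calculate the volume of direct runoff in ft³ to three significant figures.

V ≈ 1.83 × 10^6 ft³

Direct-runoff ordinates (Q − Q_b): 0.0, 13.2, 47.0, 78.1, 63.6, 51.7, 0.0 cfs.
ΣQ_DR = 253.6 cfs.
With Δt = 2 h = 7200 s, V = ΣQ_DR · Δt = 253.6 × 7200 = 1.83 × 10^6 ft³.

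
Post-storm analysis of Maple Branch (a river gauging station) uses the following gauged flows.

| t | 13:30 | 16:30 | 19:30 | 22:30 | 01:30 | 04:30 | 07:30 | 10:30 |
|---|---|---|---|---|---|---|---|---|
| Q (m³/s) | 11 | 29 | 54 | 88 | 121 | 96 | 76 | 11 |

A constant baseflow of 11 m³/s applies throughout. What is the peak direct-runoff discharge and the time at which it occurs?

Q_p = 110.0 m³/s at t = 01:30

Subtracting baseflow gives direct-runoff ordinates: 0.0, 18.0, 43.0, 77.0, 110.0, 85.0, 65.0, 0.0 m³/s.
The maximum is 110.0 m³/s, occurring at the reading for t = 01:30.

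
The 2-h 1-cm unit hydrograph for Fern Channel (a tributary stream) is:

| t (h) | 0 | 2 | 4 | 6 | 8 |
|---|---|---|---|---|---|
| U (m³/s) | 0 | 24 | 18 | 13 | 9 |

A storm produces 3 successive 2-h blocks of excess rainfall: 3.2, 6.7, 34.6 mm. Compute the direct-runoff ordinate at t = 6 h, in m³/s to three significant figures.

By discrete convolution, Q_j = Σ (P_i / 10 mm) · U_{j−i}.
At t = 6 h (j=3): Q = (3.2/10)·13 + (6.7/10)·18 + (34.6/10)·24 = 99.3 m³/s.

Q ≈ 99.3 m³/s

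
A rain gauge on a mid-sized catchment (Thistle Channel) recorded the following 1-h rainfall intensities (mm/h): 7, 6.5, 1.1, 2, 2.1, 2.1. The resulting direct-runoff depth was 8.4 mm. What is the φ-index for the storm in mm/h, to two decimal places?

Only the 2 blocks with intensity above φ contribute runoff: 7, 6.5 mm/h.
Σ(I−φ)·Δt = d  ⇒  (7+6.5 − 2φ)·1 = 8.4
φ = (13.50 − 8.4/1) / 2 = 2.55 mm/h.

φ ≈ 2.55 mm/h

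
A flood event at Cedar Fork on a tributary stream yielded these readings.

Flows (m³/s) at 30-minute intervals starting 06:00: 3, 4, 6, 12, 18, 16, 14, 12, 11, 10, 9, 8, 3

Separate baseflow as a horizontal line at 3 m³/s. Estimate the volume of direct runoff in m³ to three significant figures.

V ≈ 1.57 × 10^5 m³

Direct-runoff ordinates (Q − Q_b): 0.0, 1.0, 3.0, 9.0, 15.0, 13.0, 11.0, 9.0, 8.0, 7.0, 6.0, 5.0, 0.0 m³/s.
ΣQ_DR = 87.00 m³/s.
With Δt = 0.5 h = 1800 s, V = ΣQ_DR · Δt = 87.00 × 1800 = 1.57 × 10^5 m³.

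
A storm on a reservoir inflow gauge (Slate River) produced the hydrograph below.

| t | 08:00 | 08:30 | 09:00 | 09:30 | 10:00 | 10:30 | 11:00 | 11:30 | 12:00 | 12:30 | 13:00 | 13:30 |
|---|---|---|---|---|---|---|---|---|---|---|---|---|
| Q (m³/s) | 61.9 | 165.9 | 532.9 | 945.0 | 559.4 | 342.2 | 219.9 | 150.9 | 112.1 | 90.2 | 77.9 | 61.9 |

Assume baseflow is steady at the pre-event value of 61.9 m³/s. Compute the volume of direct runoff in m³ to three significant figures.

V ≈ 4.64 × 10^6 m³

Direct-runoff ordinates (Q − Q_b): 0.0, 104.0, 471.0, 883.1, 497.5, 280.3, 158.0, 89.0, 50.2, 28.3, 16.0, 0.0 m³/s.
ΣQ_DR = 2577 m³/s.
With Δt = 0.5 h = 1800 s, V = ΣQ_DR · Δt = 2577 × 1800 = 4.64 × 10^6 m³.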